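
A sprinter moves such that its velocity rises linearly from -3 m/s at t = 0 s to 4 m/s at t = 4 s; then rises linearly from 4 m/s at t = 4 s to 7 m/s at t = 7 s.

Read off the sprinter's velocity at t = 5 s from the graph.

On 4–7 s the graph is linear from 4 to 7 m/s: v(5) = 4 + (7 − 4)·(5 − 4)/(7 − 4) = 5 m/s.

5 m/s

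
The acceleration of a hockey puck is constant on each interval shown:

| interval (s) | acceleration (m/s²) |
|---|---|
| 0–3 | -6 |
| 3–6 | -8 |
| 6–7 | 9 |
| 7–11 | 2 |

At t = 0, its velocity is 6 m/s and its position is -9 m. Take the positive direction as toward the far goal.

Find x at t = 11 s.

On each constant-a segment, Δv = aΔt and Δx = v₀Δt + ½aΔt²; chain segment to segment.
0–3 s: v starts 6 m/s; Δx = 6·3 + ½·-6·3² = -9 m; v ends -12 m/s.
3–6 s: v starts -12 m/s; Δx = -12·3 + ½·-8·3² = -72 m; v ends -36 m/s.
6–7 s: v starts -36 m/s; Δx = -36·1 + ½·9·1² = -31.5 m; v ends -27 m/s.
7–11 s: v starts -27 m/s; Δx = -27·4 + ½·2·4² = -92 m; v ends -19 m/s.
x(11) = -9 + Σ Δx = -213.5 m.

-213.5 m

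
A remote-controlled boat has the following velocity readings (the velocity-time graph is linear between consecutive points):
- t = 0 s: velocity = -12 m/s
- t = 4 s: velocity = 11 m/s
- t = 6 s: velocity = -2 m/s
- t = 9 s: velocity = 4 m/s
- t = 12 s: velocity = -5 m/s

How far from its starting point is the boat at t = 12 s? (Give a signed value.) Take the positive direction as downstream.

Displacement is the signed area under the v-t curve.
0–4 s: ½(-12 + 11)(4) = -2 m
4–6 s: ½(11 + -2)(2) = 9 m
6–9 s: ½(-2 + 4)(3) = 3 m
9–12 s: ½(4 + -5)(3) = -1.5 m
Net displacement = 8.5 m

8.5 m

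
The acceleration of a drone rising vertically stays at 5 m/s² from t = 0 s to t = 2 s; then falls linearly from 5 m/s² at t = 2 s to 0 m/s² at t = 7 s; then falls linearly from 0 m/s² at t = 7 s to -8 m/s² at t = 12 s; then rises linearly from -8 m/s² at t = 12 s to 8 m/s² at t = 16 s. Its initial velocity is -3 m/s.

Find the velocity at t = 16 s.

-0.5 m/s

Δv equals the area under the a-t graph; then v = v₀ + Δv.
0–2 s: 5 × 2 = 10 m/s
2–7 s: ½(5 + 0)(5) = 12.5 m/s
7–12 s: ½(0 + -8)(5) = -20 m/s
12–16 s: ½(-8 + 8)(4) = 0 m/s
Δv = 2.5 m/s, so v(16) = -3 + (2.5) = -0.5 m/s.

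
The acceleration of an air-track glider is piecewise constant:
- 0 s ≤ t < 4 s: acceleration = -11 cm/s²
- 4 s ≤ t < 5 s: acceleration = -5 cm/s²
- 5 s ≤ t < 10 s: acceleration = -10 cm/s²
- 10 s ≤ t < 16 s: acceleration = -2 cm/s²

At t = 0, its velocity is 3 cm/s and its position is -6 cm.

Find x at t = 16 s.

-1092.5 cm

On each constant-a segment, Δv = aΔt and Δx = v₀Δt + ½aΔt²; chain segment to segment.
0–4 s: v starts 3 cm/s; Δx = 3·4 + ½·-11·4² = -76 cm; v ends -41 cm/s.
4–5 s: v starts -41 cm/s; Δx = -41·1 + ½·-5·1² = -43.5 cm; v ends -46 cm/s.
5–10 s: v starts -46 cm/s; Δx = -46·5 + ½·-10·5² = -355 cm; v ends -96 cm/s.
10–16 s: v starts -96 cm/s; Δx = -96·6 + ½·-2·6² = -612 cm; v ends -108 cm/s.
x(16) = -6 + Σ Δx = -1092.5 cm.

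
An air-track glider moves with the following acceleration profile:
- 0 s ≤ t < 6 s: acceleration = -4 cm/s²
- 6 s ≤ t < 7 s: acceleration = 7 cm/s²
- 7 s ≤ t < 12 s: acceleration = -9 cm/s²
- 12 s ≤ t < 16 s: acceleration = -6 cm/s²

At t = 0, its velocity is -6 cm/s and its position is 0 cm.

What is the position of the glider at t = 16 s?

-682 cm

On each constant-a segment, Δv = aΔt and Δx = v₀Δt + ½aΔt²; chain segment to segment.
0–6 s: v starts -6 cm/s; Δx = -6·6 + ½·-4·6² = -108 cm; v ends -30 cm/s.
6–7 s: v starts -30 cm/s; Δx = -30·1 + ½·7·1² = -26.5 cm; v ends -23 cm/s.
7–12 s: v starts -23 cm/s; Δx = -23·5 + ½·-9·5² = -227.5 cm; v ends -68 cm/s.
12–16 s: v starts -68 cm/s; Δx = -68·4 + ½·-6·4² = -320 cm; v ends -92 cm/s.
x(16) = 0 + Σ Δx = -682 cm.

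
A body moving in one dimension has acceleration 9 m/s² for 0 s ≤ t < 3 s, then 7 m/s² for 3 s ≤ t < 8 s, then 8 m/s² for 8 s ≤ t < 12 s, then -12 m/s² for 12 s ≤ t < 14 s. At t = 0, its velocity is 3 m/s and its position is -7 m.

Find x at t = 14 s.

On each constant-a segment, Δv = aΔt and Δx = v₀Δt + ½aΔt²; chain segment to segment.
0–3 s: v starts 3 m/s; Δx = 3·3 + ½·9·3² = 49.5 m; v ends 30 m/s.
3–8 s: v starts 30 m/s; Δx = 30·5 + ½·7·5² = 237.5 m; v ends 65 m/s.
8–12 s: v starts 65 m/s; Δx = 65·4 + ½·8·4² = 324 m; v ends 97 m/s.
12–14 s: v starts 97 m/s; Δx = 97·2 + ½·-12·2² = 170 m; v ends 73 m/s.
x(14) = -7 + Σ Δx = 774 m.

774 m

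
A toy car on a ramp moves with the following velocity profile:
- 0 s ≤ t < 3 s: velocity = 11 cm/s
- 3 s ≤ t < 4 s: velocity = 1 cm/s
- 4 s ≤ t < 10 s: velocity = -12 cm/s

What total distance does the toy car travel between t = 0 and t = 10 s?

106 cm

Total distance travelled is ∫|v| dt — sum the magnitudes of each area piece.
0–3 s: |11| × 3 = 33 cm
3–4 s: |1| × 1 = 1 cm
4–10 s: |-12| × 6 = 72 cm
Total distance = 106 cm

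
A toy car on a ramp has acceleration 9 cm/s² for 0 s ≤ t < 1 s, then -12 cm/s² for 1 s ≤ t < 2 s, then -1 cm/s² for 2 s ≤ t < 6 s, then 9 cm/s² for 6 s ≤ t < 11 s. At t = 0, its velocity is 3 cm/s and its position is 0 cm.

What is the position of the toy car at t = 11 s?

98 cm

On each constant-a segment, Δv = aΔt and Δx = v₀Δt + ½aΔt²; chain segment to segment.
0–1 s: v starts 3 cm/s; Δx = 3·1 + ½·9·1² = 7.5 cm; v ends 12 cm/s.
1–2 s: v starts 12 cm/s; Δx = 12·1 + ½·-12·1² = 6 cm; v ends 0 cm/s.
2–6 s: v starts 0 cm/s; Δx = 0·4 + ½·-1·4² = -8 cm; v ends -4 cm/s.
6–11 s: v starts -4 cm/s; Δx = -4·5 + ½·9·5² = 92.5 cm; v ends 41 cm/s.
x(11) = 0 + Σ Δx = 98 cm.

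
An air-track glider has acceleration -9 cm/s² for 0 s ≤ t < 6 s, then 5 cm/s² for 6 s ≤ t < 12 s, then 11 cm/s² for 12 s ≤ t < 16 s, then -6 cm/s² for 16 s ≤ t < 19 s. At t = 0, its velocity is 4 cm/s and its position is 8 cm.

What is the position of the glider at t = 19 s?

On each constant-a segment, Δv = aΔt and Δx = v₀Δt + ½aΔt²; chain segment to segment.
0–6 s: v starts 4 cm/s; Δx = 4·6 + ½·-9·6² = -138 cm; v ends -50 cm/s.
6–12 s: v starts -50 cm/s; Δx = -50·6 + ½·5·6² = -210 cm; v ends -20 cm/s.
12–16 s: v starts -20 cm/s; Δx = -20·4 + ½·11·4² = 8 cm; v ends 24 cm/s.
16–19 s: v starts 24 cm/s; Δx = 24·3 + ½·-6·3² = 45 cm; v ends 6 cm/s.
x(19) = 8 + Σ Δx = -287 cm.

-287 cm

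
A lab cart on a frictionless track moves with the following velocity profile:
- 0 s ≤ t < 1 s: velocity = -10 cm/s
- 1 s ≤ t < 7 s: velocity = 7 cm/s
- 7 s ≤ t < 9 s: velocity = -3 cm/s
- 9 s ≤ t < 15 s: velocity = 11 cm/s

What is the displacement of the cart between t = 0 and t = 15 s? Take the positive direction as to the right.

Displacement is the signed area under the v-t curve.
0–1 s: -10 × 1 = -10 cm
1–7 s: 7 × 6 = 42 cm
7–9 s: -3 × 2 = -6 cm
9–15 s: 11 × 6 = 66 cm
Net displacement = 92 cm

92 cm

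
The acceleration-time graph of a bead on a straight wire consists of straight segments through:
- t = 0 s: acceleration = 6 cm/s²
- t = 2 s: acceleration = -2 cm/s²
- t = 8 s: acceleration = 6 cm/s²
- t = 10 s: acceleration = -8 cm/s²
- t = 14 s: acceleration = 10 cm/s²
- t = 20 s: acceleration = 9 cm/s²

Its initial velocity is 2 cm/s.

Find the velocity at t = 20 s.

Δv equals the area under the a-t graph; then v = v₀ + Δv.
0–2 s: ½(6 + -2)(2) = 4 cm/s
2–8 s: ½(-2 + 6)(6) = 12 cm/s
8–10 s: ½(6 + -8)(2) = -2 cm/s
10–14 s: ½(-8 + 10)(4) = 4 cm/s
14–20 s: ½(10 + 9)(6) = 57 cm/s
Δv = 75 cm/s, so v(20) = 2 + (75) = 77 cm/s.

77 cm/s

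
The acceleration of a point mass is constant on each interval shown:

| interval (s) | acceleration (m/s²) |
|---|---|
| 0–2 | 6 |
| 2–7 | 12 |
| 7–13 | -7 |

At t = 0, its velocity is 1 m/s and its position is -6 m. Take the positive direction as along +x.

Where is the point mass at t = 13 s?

On each constant-a segment, Δv = aΔt and Δx = v₀Δt + ½aΔt²; chain segment to segment.
0–2 s: v starts 1 m/s; Δx = 1·2 + ½·6·2² = 14 m; v ends 13 m/s.
2–7 s: v starts 13 m/s; Δx = 13·5 + ½·12·5² = 215 m; v ends 73 m/s.
7–13 s: v starts 73 m/s; Δx = 73·6 + ½·-7·6² = 312 m; v ends 31 m/s.
x(13) = -6 + Σ Δx = 535 m.

535 m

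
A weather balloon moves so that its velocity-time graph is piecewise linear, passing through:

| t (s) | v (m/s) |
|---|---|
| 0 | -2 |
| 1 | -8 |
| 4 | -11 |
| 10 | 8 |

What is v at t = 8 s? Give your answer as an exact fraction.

On 4–10 s the graph is linear from -11 to 8 m/s: v(8) = -11 + (8 − -11)·(8 − 4)/(10 − 4) = 5/3 m/s.

5/3 m/s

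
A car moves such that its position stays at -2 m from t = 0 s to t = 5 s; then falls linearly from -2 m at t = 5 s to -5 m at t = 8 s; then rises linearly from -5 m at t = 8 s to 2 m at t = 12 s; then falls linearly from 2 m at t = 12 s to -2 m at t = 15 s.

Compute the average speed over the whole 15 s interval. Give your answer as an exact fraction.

14/15 m/s

Average speed = (total path length)/(elapsed time); on a piecewise-linear x-t graph the path length is Σ|Δx|.
0–5 s: |Δx| = |-2 − -2| = 0 m
5–8 s: |Δx| = |-5 − -2| = 3 m
8–12 s: |Δx| = |2 − -5| = 7 m
12–15 s: |Δx| = |-2 − 2| = 4 m
Total path = 14 m; average speed = 14/15 = 14/15 m/s.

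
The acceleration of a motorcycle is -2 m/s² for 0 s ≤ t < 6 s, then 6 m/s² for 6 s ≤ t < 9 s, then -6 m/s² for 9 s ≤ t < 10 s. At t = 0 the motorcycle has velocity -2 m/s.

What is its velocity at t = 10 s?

Δv equals the area under the a-t graph; then v = v₀ + Δv.
0–6 s: -2 × 6 = -12 m/s
6–9 s: 6 × 3 = 18 m/s
9–10 s: -6 × 1 = -6 m/s
Δv = 0 m/s, so v(10) = -2 + (0) = -2 m/s.

-2 m/s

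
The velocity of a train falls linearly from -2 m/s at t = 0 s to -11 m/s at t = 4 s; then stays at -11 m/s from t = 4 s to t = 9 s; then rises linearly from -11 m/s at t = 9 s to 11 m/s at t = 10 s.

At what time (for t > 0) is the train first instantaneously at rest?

v changes sign on 9–10 s (from -11 to 11); the graph is linear there, so v = 0 at t = 9 + (11)·(10 − 9)/(11 − -11) = 9.5 s.

t = 9.5 s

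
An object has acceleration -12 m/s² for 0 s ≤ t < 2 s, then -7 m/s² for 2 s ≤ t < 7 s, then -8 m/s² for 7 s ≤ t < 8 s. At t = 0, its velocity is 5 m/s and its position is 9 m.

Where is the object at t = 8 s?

-245.5 m

On each constant-a segment, Δv = aΔt and Δx = v₀Δt + ½aΔt²; chain segment to segment.
0–2 s: v starts 5 m/s; Δx = 5·2 + ½·-12·2² = -14 m; v ends -19 m/s.
2–7 s: v starts -19 m/s; Δx = -19·5 + ½·-7·5² = -182.5 m; v ends -54 m/s.
7–8 s: v starts -54 m/s; Δx = -54·1 + ½·-8·1² = -58 m; v ends -62 m/s.
x(8) = 9 + Σ Δx = -245.5 m.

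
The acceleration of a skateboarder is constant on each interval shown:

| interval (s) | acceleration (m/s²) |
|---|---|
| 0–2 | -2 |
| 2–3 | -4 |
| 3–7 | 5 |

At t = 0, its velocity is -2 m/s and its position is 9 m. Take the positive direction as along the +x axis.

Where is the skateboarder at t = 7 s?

On each constant-a segment, Δv = aΔt and Δx = v₀Δt + ½aΔt²; chain segment to segment.
0–2 s: v starts -2 m/s; Δx = -2·2 + ½·-2·2² = -8 m; v ends -6 m/s.
2–3 s: v starts -6 m/s; Δx = -6·1 + ½·-4·1² = -8 m; v ends -10 m/s.
3–7 s: v starts -10 m/s; Δx = -10·4 + ½·5·4² = 0 m; v ends 10 m/s.
x(7) = 9 + Σ Δx = -7 m.

-7 m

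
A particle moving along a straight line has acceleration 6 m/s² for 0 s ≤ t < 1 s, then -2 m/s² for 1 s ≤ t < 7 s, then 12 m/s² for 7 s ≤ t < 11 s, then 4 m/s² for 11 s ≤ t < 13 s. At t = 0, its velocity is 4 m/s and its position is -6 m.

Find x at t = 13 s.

On each constant-a segment, Δv = aΔt and Δx = v₀Δt + ½aΔt²; chain segment to segment.
0–1 s: v starts 4 m/s; Δx = 4·1 + ½·6·1² = 7 m; v ends 10 m/s.
1–7 s: v starts 10 m/s; Δx = 10·6 + ½·-2·6² = 24 m; v ends -2 m/s.
7–11 s: v starts -2 m/s; Δx = -2·4 + ½·12·4² = 88 m; v ends 46 m/s.
11–13 s: v starts 46 m/s; Δx = 46·2 + ½·4·2² = 100 m; v ends 54 m/s.
x(13) = -6 + Σ Δx = 213 m.

213 m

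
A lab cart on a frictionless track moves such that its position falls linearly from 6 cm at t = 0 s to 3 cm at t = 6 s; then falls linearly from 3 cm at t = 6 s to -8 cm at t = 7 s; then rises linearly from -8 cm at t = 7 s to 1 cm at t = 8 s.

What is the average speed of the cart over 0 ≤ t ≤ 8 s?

2.875 cm/s

Average speed = (total path length)/(elapsed time); on a piecewise-linear x-t graph the path length is Σ|Δx|.
0–6 s: |Δx| = |3 − 6| = 3 cm
6–7 s: |Δx| = |-8 − 3| = 11 cm
7–8 s: |Δx| = |1 − -8| = 9 cm
Total path = 23 cm; average speed = 23/8 = 2.875 cm/s.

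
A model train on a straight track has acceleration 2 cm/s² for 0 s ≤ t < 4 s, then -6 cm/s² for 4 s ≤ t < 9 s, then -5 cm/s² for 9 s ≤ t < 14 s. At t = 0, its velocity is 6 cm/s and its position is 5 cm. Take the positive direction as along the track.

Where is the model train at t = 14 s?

On each constant-a segment, Δv = aΔt and Δx = v₀Δt + ½aΔt²; chain segment to segment.
0–4 s: v starts 6 cm/s; Δx = 6·4 + ½·2·4² = 40 cm; v ends 14 cm/s.
4–9 s: v starts 14 cm/s; Δx = 14·5 + ½·-6·5² = -5 cm; v ends -16 cm/s.
9–14 s: v starts -16 cm/s; Δx = -16·5 + ½·-5·5² = -142.5 cm; v ends -41 cm/s.
x(14) = 5 + Σ Δx = -102.5 cm.

-102.5 cm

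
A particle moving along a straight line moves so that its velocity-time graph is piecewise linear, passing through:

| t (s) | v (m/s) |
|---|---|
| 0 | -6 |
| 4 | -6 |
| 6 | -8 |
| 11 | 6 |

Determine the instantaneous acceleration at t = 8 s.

2.8 m/s²

Acceleration is the slope of the v-t graph on 6–11 s: (6 − -8)/(11 − 6) = 2.8 m/s².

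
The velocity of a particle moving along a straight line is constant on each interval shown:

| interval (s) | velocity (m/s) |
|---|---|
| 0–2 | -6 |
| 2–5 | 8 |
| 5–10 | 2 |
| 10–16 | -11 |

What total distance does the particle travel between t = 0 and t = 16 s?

Total distance travelled is ∫|v| dt — sum the magnitudes of each area piece.
0–2 s: |-6| × 2 = 12 m
2–5 s: |8| × 3 = 24 m
5–10 s: |2| × 5 = 10 m
10–16 s: |-11| × 6 = 66 m
Total distance = 112 m

112 m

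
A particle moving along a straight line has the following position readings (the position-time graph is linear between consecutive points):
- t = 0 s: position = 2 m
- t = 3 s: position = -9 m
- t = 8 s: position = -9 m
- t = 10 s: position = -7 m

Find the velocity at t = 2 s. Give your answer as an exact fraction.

-11/3 m/s

Velocity is the slope of the x-t graph on 0–3 s: (-9 − 2)/(3 − 0) = -11/3 m/s.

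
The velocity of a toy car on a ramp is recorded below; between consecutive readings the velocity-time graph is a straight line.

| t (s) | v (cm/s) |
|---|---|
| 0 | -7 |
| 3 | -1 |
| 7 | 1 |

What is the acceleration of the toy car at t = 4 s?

0.5 cm/s²

Acceleration is the slope of the v-t graph on 3–7 s: (1 − -1)/(7 − 3) = 0.5 cm/s².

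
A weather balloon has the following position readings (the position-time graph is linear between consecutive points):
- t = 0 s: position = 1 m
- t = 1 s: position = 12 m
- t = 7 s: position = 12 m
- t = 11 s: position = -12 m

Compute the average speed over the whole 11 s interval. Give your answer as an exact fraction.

35/11 m/s

Average speed = (total path length)/(elapsed time); on a piecewise-linear x-t graph the path length is Σ|Δx|.
0–1 s: |Δx| = |12 − 1| = 11 m
1–7 s: |Δx| = |12 − 12| = 0 m
7–11 s: |Δx| = |-12 − 12| = 24 m
Total path = 35 m; average speed = 35/11 = 35/11 m/s.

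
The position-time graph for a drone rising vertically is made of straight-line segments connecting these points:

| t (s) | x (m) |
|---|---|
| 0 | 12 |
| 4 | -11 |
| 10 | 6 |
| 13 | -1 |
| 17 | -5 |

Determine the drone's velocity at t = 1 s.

-5.75 m/s

Velocity is the slope of the x-t graph on 0–4 s: (-11 − 12)/(4 − 0) = -5.75 m/s.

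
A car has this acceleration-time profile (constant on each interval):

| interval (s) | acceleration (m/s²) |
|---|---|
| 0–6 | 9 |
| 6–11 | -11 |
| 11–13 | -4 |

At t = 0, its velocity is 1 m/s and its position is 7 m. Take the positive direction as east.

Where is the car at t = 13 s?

304.5 m

On each constant-a segment, Δv = aΔt and Δx = v₀Δt + ½aΔt²; chain segment to segment.
0–6 s: v starts 1 m/s; Δx = 1·6 + ½·9·6² = 168 m; v ends 55 m/s.
6–11 s: v starts 55 m/s; Δx = 55·5 + ½·-11·5² = 137.5 m; v ends 0 m/s.
11–13 s: v starts 0 m/s; Δx = 0·2 + ½·-4·2² = -8 m; v ends -8 m/s.
x(13) = 7 + Σ Δx = 304.5 m.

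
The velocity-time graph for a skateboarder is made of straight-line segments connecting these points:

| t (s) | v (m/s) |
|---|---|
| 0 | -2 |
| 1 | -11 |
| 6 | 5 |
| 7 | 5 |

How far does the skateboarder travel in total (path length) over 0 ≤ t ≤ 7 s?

Distance (not displacement) is the total path length: add the absolute areas under v-t.
0–1 s: |½(-2 + -11)(1)| = 6.5 m
1–6 s: v = 0 at t = 4.4375 s; triangle areas 18.90625 + 3.90625 = 22.8125 m
6–7 s: |5| × 1 = 5 m
Total distance = 34.3125 m

34.3125 m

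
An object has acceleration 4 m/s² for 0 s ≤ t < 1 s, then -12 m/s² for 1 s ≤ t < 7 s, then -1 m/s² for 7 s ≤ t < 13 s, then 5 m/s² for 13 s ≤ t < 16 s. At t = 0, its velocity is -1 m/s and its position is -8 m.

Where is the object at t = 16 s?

On each constant-a segment, Δv = aΔt and Δx = v₀Δt + ½aΔt²; chain segment to segment.
0–1 s: v starts -1 m/s; Δx = -1·1 + ½·4·1² = 1 m; v ends 3 m/s.
1–7 s: v starts 3 m/s; Δx = 3·6 + ½·-12·6² = -198 m; v ends -69 m/s.
7–13 s: v starts -69 m/s; Δx = -69·6 + ½·-1·6² = -432 m; v ends -75 m/s.
13–16 s: v starts -75 m/s; Δx = -75·3 + ½·5·3² = -202.5 m; v ends -60 m/s.
x(16) = -8 + Σ Δx = -839.5 m.

-839.5 m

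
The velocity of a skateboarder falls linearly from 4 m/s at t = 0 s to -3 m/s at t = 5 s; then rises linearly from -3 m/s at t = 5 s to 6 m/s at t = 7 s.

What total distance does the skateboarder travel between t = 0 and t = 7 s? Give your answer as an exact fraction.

Total distance travelled is ∫|v| dt — sum the magnitudes of each area piece.
0–5 s: v = 0 at t = 20/7 s; triangle areas 40/7 + 45/14 = 125/14 m
5–7 s: v = 0 at t = 17/3 s; triangle areas 1 + 4 = 5 m
Total distance = 195/14 m

195/14 m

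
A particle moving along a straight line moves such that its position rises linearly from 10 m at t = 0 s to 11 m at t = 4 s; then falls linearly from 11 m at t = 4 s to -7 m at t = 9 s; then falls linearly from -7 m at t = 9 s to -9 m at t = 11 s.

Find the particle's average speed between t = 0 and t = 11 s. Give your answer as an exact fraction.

Average speed = (total path length)/(elapsed time); on a piecewise-linear x-t graph the path length is Σ|Δx|.
0–4 s: |Δx| = |11 − 10| = 1 m
4–9 s: |Δx| = |-7 − 11| = 18 m
9–11 s: |Δx| = |-9 − -7| = 2 m
Total path = 21 m; average speed = 21/11 = 21/11 m/s.

21/11 m/s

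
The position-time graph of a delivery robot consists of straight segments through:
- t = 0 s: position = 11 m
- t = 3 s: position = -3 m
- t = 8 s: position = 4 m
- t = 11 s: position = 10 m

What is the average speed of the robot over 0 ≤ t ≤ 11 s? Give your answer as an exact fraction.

27/11 m/s

Average speed = (total path length)/(elapsed time); on a piecewise-linear x-t graph the path length is Σ|Δx|.
0–3 s: |Δx| = |-3 − 11| = 14 m
3–8 s: |Δx| = |4 − -3| = 7 m
8–11 s: |Δx| = |10 − 4| = 6 m
Total path = 27 m; average speed = 27/11 = 27/11 m/s.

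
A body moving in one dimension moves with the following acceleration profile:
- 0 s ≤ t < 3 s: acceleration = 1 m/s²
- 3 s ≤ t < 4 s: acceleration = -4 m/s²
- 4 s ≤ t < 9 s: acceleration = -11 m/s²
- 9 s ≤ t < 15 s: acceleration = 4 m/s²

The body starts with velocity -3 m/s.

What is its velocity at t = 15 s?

Δv equals the area under the a-t graph; then v = v₀ + Δv.
0–3 s: 1 × 3 = 3 m/s
3–4 s: -4 × 1 = -4 m/s
4–9 s: -11 × 5 = -55 m/s
9–15 s: 4 × 6 = 24 m/s
Δv = -32 m/s, so v(15) = -3 + (-32) = -35 m/s.

-35 m/s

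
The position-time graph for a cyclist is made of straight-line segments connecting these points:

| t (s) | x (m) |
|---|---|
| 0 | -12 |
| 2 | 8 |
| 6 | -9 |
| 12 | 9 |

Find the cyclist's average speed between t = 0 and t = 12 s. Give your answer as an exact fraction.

55/12 m/s

Average speed = (total path length)/(elapsed time); on a piecewise-linear x-t graph the path length is Σ|Δx|.
0–2 s: |Δx| = |8 − -12| = 20 m
2–6 s: |Δx| = |-9 − 8| = 17 m
6–12 s: |Δx| = |9 − -9| = 18 m
Total path = 55 m; average speed = 55/12 = 55/12 m/s.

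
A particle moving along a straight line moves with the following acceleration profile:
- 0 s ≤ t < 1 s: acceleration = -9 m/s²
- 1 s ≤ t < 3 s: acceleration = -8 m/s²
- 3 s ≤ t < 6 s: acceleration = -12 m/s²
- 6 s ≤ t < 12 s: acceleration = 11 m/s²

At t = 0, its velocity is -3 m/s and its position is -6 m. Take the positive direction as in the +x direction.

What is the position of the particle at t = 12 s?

On each constant-a segment, Δv = aΔt and Δx = v₀Δt + ½aΔt²; chain segment to segment.
0–1 s: v starts -3 m/s; Δx = -3·1 + ½·-9·1² = -7.5 m; v ends -12 m/s.
1–3 s: v starts -12 m/s; Δx = -12·2 + ½·-8·2² = -40 m; v ends -28 m/s.
3–6 s: v starts -28 m/s; Δx = -28·3 + ½·-12·3² = -138 m; v ends -64 m/s.
6–12 s: v starts -64 m/s; Δx = -64·6 + ½·11·6² = -186 m; v ends 2 m/s.
x(12) = -6 + Σ Δx = -377.5 m.

-377.5 m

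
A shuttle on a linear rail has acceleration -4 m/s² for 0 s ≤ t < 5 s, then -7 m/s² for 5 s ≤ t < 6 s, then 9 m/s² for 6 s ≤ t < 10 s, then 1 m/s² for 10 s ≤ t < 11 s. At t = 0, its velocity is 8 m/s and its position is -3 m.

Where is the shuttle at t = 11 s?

On each constant-a segment, Δv = aΔt and Δx = v₀Δt + ½aΔt²; chain segment to segment.
0–5 s: v starts 8 m/s; Δx = 8·5 + ½·-4·5² = -10 m; v ends -12 m/s.
5–6 s: v starts -12 m/s; Δx = -12·1 + ½·-7·1² = -15.5 m; v ends -19 m/s.
6–10 s: v starts -19 m/s; Δx = -19·4 + ½·9·4² = -4 m; v ends 17 m/s.
10–11 s: v starts 17 m/s; Δx = 17·1 + ½·1·1² = 17.5 m; v ends 18 m/s.
x(11) = -3 + Σ Δx = -15 m.

-15 m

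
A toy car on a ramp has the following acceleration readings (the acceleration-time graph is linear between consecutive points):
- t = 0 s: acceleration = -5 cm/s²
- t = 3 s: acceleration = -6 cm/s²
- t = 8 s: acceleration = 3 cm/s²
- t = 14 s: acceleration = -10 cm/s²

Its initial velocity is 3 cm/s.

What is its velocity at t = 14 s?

Δv equals the area under the a-t graph; then v = v₀ + Δv.
0–3 s: ½(-5 + -6)(3) = -16.5 cm/s
3–8 s: ½(-6 + 3)(5) = -7.5 cm/s
8–14 s: ½(3 + -10)(6) = -21 cm/s
Δv = -45 cm/s, so v(14) = 3 + (-45) = -42 cm/s.

-42 cm/s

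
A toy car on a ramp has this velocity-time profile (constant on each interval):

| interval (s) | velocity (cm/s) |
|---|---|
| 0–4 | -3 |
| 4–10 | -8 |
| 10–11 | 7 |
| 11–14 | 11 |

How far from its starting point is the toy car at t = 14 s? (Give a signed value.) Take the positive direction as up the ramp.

-20 cm

Displacement is the signed area under the v-t curve.
0–4 s: -3 × 4 = -12 cm
4–10 s: -8 × 6 = -48 cm
10–11 s: 7 × 1 = 7 cm
11–14 s: 11 × 3 = 33 cm
Net displacement = -20 cm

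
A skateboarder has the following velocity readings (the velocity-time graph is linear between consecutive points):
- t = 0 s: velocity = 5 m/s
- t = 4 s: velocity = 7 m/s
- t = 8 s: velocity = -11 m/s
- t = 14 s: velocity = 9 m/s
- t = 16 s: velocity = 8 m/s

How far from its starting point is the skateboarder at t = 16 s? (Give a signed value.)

Net displacement equals the area under the velocity-time graph (areas below the axis count negative).
0–4 s: ½(5 + 7)(4) = 24 m
4–8 s: ½(7 + -11)(4) = -8 m
8–14 s: ½(-11 + 9)(6) = -6 m
14–16 s: ½(9 + 8)(2) = 17 m
Net displacement = 27 m

27 m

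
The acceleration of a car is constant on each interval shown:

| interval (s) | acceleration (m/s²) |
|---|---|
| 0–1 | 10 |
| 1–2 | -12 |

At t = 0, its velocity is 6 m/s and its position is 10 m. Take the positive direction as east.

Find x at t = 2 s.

On each constant-a segment, Δv = aΔt and Δx = v₀Δt + ½aΔt²; chain segment to segment.
0–1 s: v starts 6 m/s; Δx = 6·1 + ½·10·1² = 11 m; v ends 16 m/s.
1–2 s: v starts 16 m/s; Δx = 16·1 + ½·-12·1² = 10 m; v ends 4 m/s.
x(2) = 10 + Σ Δx = 31 m.

31 m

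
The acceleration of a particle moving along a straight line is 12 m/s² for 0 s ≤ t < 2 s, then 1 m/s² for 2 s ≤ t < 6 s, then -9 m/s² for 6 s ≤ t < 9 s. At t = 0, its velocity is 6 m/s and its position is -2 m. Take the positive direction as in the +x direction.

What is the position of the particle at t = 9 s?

On each constant-a segment, Δv = aΔt and Δx = v₀Δt + ½aΔt²; chain segment to segment.
0–2 s: v starts 6 m/s; Δx = 6·2 + ½·12·2² = 36 m; v ends 30 m/s.
2–6 s: v starts 30 m/s; Δx = 30·4 + ½·1·4² = 128 m; v ends 34 m/s.
6–9 s: v starts 34 m/s; Δx = 34·3 + ½·-9·3² = 61.5 m; v ends 7 m/s.
x(9) = -2 + Σ Δx = 223.5 m.

223.5 m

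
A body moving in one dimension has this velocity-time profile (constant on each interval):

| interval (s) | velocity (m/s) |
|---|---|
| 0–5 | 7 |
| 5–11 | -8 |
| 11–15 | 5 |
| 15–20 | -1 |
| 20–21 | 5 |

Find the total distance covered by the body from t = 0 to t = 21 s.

Distance (not displacement) is the total path length: add the absolute areas under v-t.
0–5 s: |7| × 5 = 35 m
5–11 s: |-8| × 6 = 48 m
11–15 s: |5| × 4 = 20 m
15–20 s: |-1| × 5 = 5 m
20–21 s: |5| × 1 = 5 m
Total distance = 113 m

113 m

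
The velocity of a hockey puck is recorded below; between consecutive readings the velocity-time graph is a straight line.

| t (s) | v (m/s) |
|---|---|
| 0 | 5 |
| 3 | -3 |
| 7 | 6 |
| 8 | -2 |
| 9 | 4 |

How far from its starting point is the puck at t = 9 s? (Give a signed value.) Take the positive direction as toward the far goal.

Displacement is the signed area under the v-t curve.
0–3 s: ½(5 + -3)(3) = 3 m
3–7 s: ½(-3 + 6)(4) = 6 m
7–8 s: ½(6 + -2)(1) = 2 m
8–9 s: ½(-2 + 4)(1) = 1 m
Net displacement = 12 m

12 m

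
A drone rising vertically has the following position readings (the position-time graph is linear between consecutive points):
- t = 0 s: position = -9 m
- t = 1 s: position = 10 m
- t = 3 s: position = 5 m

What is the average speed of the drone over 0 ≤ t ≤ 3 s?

8 m/s

Average speed = (total path length)/(elapsed time); on a piecewise-linear x-t graph the path length is Σ|Δx|.
0–1 s: |Δx| = |10 − -9| = 19 m
1–3 s: |Δx| = |5 − 10| = 5 m
Total path = 24 m; average speed = 24/3 = 8 m/s.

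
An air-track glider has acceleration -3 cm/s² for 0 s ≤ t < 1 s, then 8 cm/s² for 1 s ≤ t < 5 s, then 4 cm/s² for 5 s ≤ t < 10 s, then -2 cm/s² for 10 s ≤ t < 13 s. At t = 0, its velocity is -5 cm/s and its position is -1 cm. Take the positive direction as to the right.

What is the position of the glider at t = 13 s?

317.5 cm

On each constant-a segment, Δv = aΔt and Δx = v₀Δt + ½aΔt²; chain segment to segment.
0–1 s: v starts -5 cm/s; Δx = -5·1 + ½·-3·1² = -6.5 cm; v ends -8 cm/s.
1–5 s: v starts -8 cm/s; Δx = -8·4 + ½·8·4² = 32 cm; v ends 24 cm/s.
5–10 s: v starts 24 cm/s; Δx = 24·5 + ½·4·5² = 170 cm; v ends 44 cm/s.
10–13 s: v starts 44 cm/s; Δx = 44·3 + ½·-2·3² = 123 cm; v ends 38 cm/s.
x(13) = -1 + Σ Δx = 317.5 cm.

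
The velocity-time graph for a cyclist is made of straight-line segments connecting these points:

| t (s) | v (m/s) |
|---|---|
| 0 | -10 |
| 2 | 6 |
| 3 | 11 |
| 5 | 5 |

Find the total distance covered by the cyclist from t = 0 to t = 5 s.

Total distance travelled is ∫|v| dt — sum the magnitudes of each area piece.
0–2 s: v = 0 at t = 1.25 s; triangle areas 6.25 + 2.25 = 8.5 m
2–3 s: |½(6 + 11)(1)| = 8.5 m
3–5 s: |½(11 + 5)(2)| = 16 m
Total distance = 33 m

33 m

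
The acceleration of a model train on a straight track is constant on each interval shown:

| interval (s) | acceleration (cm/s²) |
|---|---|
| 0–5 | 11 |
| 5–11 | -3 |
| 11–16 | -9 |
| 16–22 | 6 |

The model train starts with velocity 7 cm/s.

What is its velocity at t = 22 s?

35 cm/s

Δv equals the area under the a-t graph; then v = v₀ + Δv.
0–5 s: 11 × 5 = 55 cm/s
5–11 s: -3 × 6 = -18 cm/s
11–16 s: -9 × 5 = -45 cm/s
16–22 s: 6 × 6 = 36 cm/s
Δv = 28 cm/s, so v(22) = 7 + (28) = 35 cm/s.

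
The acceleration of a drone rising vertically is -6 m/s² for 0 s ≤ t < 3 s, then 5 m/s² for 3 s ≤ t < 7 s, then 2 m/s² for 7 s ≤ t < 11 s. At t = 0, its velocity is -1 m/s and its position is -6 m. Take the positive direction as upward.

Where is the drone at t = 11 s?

-52 m

On each constant-a segment, Δv = aΔt and Δx = v₀Δt + ½aΔt²; chain segment to segment.
0–3 s: v starts -1 m/s; Δx = -1·3 + ½·-6·3² = -30 m; v ends -19 m/s.
3–7 s: v starts -19 m/s; Δx = -19·4 + ½·5·4² = -36 m; v ends 1 m/s.
7–11 s: v starts 1 m/s; Δx = 1·4 + ½·2·4² = 20 m; v ends 9 m/s.
x(11) = -6 + Σ Δx = -52 m.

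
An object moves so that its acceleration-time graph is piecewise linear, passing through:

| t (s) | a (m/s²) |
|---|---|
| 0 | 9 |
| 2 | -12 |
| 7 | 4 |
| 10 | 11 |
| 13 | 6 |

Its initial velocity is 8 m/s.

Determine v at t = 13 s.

Δv equals the area under the a-t graph; then v = v₀ + Δv.
0–2 s: ½(9 + -12)(2) = -3 m/s
2–7 s: ½(-12 + 4)(5) = -20 m/s
7–10 s: ½(4 + 11)(3) = 22.5 m/s
10–13 s: ½(11 + 6)(3) = 25.5 m/s
Δv = 25 m/s, so v(13) = 8 + (25) = 33 m/s.

33 m/s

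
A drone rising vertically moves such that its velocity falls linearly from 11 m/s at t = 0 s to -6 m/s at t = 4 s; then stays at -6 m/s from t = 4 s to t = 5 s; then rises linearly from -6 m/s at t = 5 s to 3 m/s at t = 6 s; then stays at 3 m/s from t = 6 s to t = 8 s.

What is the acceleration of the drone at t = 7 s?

0 m/s²

Acceleration is the slope of the v-t graph on 6–8 s: (3 − 3)/(8 − 6) = 0 m/s².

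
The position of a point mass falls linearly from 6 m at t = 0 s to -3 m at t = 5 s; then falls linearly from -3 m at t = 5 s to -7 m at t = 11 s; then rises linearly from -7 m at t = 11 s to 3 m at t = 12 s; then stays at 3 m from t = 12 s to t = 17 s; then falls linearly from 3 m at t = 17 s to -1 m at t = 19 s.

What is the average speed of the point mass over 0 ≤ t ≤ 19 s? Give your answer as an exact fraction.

Average speed = (total path length)/(elapsed time); on a piecewise-linear x-t graph the path length is Σ|Δx|.
0–5 s: |Δx| = |-3 − 6| = 9 m
5–11 s: |Δx| = |-7 − -3| = 4 m
11–12 s: |Δx| = |3 − -7| = 10 m
12–17 s: |Δx| = |3 − 3| = 0 m
17–19 s: |Δx| = |-1 − 3| = 4 m
Total path = 27 m; average speed = 27/19 = 27/19 m/s.

27/19 m/s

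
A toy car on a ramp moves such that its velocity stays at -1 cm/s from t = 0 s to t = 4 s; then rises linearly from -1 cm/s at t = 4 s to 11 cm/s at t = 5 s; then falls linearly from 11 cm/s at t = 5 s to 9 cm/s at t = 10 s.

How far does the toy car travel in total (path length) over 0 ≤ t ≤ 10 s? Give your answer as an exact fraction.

Distance (not displacement) is the total path length: add the absolute areas under v-t.
0–4 s: |-1| × 4 = 4 cm
4–5 s: v = 0 at t = 49/12 s; triangle areas 1/24 + 121/24 = 61/12 cm
5–10 s: |½(11 + 9)(5)| = 50 cm
Total distance = 709/12 cm

709/12 cm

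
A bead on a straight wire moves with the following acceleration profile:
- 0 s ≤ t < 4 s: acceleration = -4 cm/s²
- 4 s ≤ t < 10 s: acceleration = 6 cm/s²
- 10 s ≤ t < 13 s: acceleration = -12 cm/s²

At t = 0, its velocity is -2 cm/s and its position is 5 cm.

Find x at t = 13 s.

On each constant-a segment, Δv = aΔt and Δx = v₀Δt + ½aΔt²; chain segment to segment.
0–4 s: v starts -2 cm/s; Δx = -2·4 + ½·-4·4² = -40 cm; v ends -18 cm/s.
4–10 s: v starts -18 cm/s; Δx = -18·6 + ½·6·6² = 0 cm; v ends 18 cm/s.
10–13 s: v starts 18 cm/s; Δx = 18·3 + ½·-12·3² = 0 cm; v ends -18 cm/s.
x(13) = 5 + Σ Δx = -35 cm.

-35 cm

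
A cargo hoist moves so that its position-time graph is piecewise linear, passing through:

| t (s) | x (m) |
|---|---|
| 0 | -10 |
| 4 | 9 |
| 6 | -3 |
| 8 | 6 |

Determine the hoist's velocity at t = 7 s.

Velocity is the slope of the x-t graph on 6–8 s: (6 − -3)/(8 − 6) = 4.5 m/s.

4.5 m/s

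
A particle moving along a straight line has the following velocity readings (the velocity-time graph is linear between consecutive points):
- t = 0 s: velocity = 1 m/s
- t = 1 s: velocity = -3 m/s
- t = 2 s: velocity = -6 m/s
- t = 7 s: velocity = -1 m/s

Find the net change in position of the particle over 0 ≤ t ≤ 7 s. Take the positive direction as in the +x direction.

-23 m

Displacement is the signed area under the v-t curve.
0–1 s: ½(1 + -3)(1) = -1 m
1–2 s: ½(-3 + -6)(1) = -4.5 m
2–7 s: ½(-6 + -1)(5) = -17.5 m
Net displacement = -23 m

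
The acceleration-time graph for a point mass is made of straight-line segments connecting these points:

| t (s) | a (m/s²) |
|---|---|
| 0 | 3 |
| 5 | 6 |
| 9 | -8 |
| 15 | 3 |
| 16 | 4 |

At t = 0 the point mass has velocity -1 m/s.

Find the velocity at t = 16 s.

Δv equals the area under the a-t graph; then v = v₀ + Δv.
0–5 s: ½(3 + 6)(5) = 22.5 m/s
5–9 s: ½(6 + -8)(4) = -4 m/s
9–15 s: ½(-8 + 3)(6) = -15 m/s
15–16 s: ½(3 + 4)(1) = 3.5 m/s
Δv = 7 m/s, so v(16) = -1 + (7) = 6 m/s.

6 m/s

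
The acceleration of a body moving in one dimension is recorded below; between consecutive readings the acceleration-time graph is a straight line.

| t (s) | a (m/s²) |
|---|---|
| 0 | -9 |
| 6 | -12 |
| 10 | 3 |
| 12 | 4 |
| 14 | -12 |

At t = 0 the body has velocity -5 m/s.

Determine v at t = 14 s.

-87 m/s

Δv equals the area under the a-t graph; then v = v₀ + Δv.
0–6 s: ½(-9 + -12)(6) = -63 m/s
6–10 s: ½(-12 + 3)(4) = -18 m/s
10–12 s: ½(3 + 4)(2) = 7 m/s
12–14 s: ½(4 + -12)(2) = -8 m/s
Δv = -82 m/s, so v(14) = -5 + (-82) = -87 m/s.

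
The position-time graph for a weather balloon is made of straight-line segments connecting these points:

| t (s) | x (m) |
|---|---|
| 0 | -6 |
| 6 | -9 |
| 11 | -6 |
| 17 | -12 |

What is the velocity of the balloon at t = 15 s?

-1 m/s

Velocity is the slope of the x-t graph on 11–17 s: (-12 − -6)/(17 − 11) = -1 m/s.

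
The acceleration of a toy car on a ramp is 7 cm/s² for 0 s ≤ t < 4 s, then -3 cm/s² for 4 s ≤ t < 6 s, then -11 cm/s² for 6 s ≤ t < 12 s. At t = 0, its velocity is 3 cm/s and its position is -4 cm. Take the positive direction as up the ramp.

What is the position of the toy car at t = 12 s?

72 cm

On each constant-a segment, Δv = aΔt and Δx = v₀Δt + ½aΔt²; chain segment to segment.
0–4 s: v starts 3 cm/s; Δx = 3·4 + ½·7·4² = 68 cm; v ends 31 cm/s.
4–6 s: v starts 31 cm/s; Δx = 31·2 + ½·-3·2² = 56 cm; v ends 25 cm/s.
6–12 s: v starts 25 cm/s; Δx = 25·6 + ½·-11·6² = -48 cm; v ends -41 cm/s.
x(12) = -4 + Σ Δx = 72 cm.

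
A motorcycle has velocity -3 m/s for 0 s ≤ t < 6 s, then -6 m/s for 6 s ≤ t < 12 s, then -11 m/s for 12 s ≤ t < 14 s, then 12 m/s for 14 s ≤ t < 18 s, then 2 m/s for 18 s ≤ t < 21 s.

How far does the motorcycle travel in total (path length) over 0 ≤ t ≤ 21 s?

130 m

Total distance travelled is ∫|v| dt — sum the magnitudes of each area piece.
0–6 s: |-3| × 6 = 18 m
6–12 s: |-6| × 6 = 36 m
12–14 s: |-11| × 2 = 22 m
14–18 s: |12| × 4 = 48 m
18–21 s: |2| × 3 = 6 m
Total distance = 130 m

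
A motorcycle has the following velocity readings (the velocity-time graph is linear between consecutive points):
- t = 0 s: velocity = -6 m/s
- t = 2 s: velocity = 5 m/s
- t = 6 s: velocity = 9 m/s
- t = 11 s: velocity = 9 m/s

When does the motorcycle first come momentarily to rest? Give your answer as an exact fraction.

t = 12/11 s

v changes sign on 0–2 s (from -6 to 5); the graph is linear there, so v = 0 at t = 0 + (6)·(2 − 0)/(5 − -6) = 12/11 s.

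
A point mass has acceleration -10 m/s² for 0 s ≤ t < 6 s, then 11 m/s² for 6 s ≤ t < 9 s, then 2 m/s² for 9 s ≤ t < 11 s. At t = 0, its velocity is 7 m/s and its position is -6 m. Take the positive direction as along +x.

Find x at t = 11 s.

-289.5 m

On each constant-a segment, Δv = aΔt and Δx = v₀Δt + ½aΔt²; chain segment to segment.
0–6 s: v starts 7 m/s; Δx = 7·6 + ½·-10·6² = -138 m; v ends -53 m/s.
6–9 s: v starts -53 m/s; Δx = -53·3 + ½·11·3² = -109.5 m; v ends -20 m/s.
9–11 s: v starts -20 m/s; Δx = -20·2 + ½·2·2² = -36 m; v ends -16 m/s.
x(11) = -6 + Σ Δx = -289.5 m.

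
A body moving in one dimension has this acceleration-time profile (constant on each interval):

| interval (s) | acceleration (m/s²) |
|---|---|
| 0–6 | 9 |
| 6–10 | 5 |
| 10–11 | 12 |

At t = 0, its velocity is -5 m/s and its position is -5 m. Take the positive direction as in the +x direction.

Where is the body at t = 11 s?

438 m

On each constant-a segment, Δv = aΔt and Δx = v₀Δt + ½aΔt²; chain segment to segment.
0–6 s: v starts -5 m/s; Δx = -5·6 + ½·9·6² = 132 m; v ends 49 m/s.
6–10 s: v starts 49 m/s; Δx = 49·4 + ½·5·4² = 236 m; v ends 69 m/s.
10–11 s: v starts 69 m/s; Δx = 69·1 + ½·12·1² = 75 m; v ends 81 m/s.
x(11) = -5 + Σ Δx = 438 m.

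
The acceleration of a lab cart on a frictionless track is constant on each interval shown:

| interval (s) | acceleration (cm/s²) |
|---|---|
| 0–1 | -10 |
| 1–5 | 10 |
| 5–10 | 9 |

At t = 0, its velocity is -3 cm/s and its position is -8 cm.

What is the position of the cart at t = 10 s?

259.5 cm

On each constant-a segment, Δv = aΔt and Δx = v₀Δt + ½aΔt²; chain segment to segment.
0–1 s: v starts -3 cm/s; Δx = -3·1 + ½·-10·1² = -8 cm; v ends -13 cm/s.
1–5 s: v starts -13 cm/s; Δx = -13·4 + ½·10·4² = 28 cm; v ends 27 cm/s.
5–10 s: v starts 27 cm/s; Δx = 27·5 + ½·9·5² = 247.5 cm; v ends 72 cm/s.
x(10) = -8 + Σ Δx = 259.5 cm.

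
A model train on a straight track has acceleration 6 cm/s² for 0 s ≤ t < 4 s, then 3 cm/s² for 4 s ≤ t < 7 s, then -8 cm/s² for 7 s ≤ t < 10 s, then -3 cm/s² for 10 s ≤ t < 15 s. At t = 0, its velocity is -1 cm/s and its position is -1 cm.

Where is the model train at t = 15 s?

188 cm

On each constant-a segment, Δv = aΔt and Δx = v₀Δt + ½aΔt²; chain segment to segment.
0–4 s: v starts -1 cm/s; Δx = -1·4 + ½·6·4² = 44 cm; v ends 23 cm/s.
4–7 s: v starts 23 cm/s; Δx = 23·3 + ½·3·3² = 82.5 cm; v ends 32 cm/s.
7–10 s: v starts 32 cm/s; Δx = 32·3 + ½·-8·3² = 60 cm; v ends 8 cm/s.
10–15 s: v starts 8 cm/s; Δx = 8·5 + ½·-3·5² = 2.5 cm; v ends -7 cm/s.
x(15) = -1 + Σ Δx = 188 cm.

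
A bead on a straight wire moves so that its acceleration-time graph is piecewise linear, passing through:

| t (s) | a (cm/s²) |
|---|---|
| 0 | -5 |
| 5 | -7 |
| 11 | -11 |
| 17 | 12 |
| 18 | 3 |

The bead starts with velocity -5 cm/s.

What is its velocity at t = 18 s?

-78.5 cm/s

Δv equals the area under the a-t graph; then v = v₀ + Δv.
0–5 s: ½(-5 + -7)(5) = -30 cm/s
5–11 s: ½(-7 + -11)(6) = -54 cm/s
11–17 s: ½(-11 + 12)(6) = 3 cm/s
17–18 s: ½(12 + 3)(1) = 7.5 cm/s
Δv = -73.5 cm/s, so v(18) = -5 + (-73.5) = -78.5 cm/s.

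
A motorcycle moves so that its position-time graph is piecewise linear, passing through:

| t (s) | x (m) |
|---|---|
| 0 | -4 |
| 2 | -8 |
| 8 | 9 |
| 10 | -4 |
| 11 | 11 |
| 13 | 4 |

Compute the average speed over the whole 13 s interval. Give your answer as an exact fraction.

Average speed = (total path length)/(elapsed time); on a piecewise-linear x-t graph the path length is Σ|Δx|.
0–2 s: |Δx| = |-8 − -4| = 4 m
2–8 s: |Δx| = |9 − -8| = 17 m
8–10 s: |Δx| = |-4 − 9| = 13 m
10–11 s: |Δx| = |11 − -4| = 15 m
11–13 s: |Δx| = |4 − 11| = 7 m
Total path = 56 m; average speed = 56/13 = 56/13 m/s.

56/13 m/s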